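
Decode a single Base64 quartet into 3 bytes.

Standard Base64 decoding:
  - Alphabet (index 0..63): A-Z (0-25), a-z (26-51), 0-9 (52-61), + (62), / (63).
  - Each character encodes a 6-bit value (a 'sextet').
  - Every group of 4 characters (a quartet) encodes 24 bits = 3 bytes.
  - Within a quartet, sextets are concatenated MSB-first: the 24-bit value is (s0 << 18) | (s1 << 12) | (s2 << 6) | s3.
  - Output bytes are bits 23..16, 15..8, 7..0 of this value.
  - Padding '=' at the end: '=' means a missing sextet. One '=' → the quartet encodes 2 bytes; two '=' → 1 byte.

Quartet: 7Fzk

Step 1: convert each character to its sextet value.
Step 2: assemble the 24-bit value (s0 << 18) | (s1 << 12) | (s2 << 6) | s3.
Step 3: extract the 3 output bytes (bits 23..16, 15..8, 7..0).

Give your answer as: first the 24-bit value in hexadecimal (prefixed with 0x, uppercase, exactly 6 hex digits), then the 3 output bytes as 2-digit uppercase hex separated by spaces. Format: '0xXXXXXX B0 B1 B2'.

Sextets: 7=59, F=5, z=51, k=36
24-bit: (59<<18) | (5<<12) | (51<<6) | 36
      = 0xEC0000 | 0x005000 | 0x000CC0 | 0x000024
      = 0xEC5CE4
Bytes: (v>>16)&0xFF=EC, (v>>8)&0xFF=5C, v&0xFF=E4

Answer: 0xEC5CE4 EC 5C E4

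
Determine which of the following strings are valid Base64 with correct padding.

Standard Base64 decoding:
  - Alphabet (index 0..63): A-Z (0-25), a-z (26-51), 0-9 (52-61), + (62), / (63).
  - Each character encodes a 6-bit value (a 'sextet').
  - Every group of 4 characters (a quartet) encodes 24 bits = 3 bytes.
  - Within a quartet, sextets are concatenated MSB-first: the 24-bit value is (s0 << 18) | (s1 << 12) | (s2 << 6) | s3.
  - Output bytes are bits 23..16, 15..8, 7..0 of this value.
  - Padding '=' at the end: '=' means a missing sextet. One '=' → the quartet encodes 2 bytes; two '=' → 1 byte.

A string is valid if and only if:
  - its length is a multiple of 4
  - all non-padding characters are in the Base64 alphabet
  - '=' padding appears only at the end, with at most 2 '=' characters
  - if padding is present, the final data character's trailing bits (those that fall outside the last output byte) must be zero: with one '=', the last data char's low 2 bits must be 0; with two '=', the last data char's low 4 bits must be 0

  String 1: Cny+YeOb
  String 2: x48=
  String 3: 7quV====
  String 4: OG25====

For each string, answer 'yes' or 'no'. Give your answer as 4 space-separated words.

String 1: 'Cny+YeOb' → valid
String 2: 'x48=' → valid
String 3: '7quV====' → invalid (4 pad chars (max 2))
String 4: 'OG25====' → invalid (4 pad chars (max 2))

Answer: yes yes no no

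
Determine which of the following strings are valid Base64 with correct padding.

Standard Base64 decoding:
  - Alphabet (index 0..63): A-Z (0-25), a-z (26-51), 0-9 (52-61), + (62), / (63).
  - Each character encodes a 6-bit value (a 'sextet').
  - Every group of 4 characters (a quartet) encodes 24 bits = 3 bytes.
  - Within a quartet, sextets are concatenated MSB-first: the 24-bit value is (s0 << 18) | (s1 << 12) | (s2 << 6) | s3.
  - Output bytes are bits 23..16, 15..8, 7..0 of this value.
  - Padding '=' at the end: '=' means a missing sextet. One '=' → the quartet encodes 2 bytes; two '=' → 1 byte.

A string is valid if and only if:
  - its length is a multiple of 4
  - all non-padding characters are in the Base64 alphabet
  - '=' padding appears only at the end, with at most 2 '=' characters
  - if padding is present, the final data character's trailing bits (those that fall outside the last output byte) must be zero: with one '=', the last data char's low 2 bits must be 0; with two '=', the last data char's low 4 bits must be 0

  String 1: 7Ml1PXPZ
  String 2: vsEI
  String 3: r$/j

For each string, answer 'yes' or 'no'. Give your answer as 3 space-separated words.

Answer: yes yes no

Derivation:
String 1: '7Ml1PXPZ' → valid
String 2: 'vsEI' → valid
String 3: 'r$/j' → invalid (bad char(s): ['$'])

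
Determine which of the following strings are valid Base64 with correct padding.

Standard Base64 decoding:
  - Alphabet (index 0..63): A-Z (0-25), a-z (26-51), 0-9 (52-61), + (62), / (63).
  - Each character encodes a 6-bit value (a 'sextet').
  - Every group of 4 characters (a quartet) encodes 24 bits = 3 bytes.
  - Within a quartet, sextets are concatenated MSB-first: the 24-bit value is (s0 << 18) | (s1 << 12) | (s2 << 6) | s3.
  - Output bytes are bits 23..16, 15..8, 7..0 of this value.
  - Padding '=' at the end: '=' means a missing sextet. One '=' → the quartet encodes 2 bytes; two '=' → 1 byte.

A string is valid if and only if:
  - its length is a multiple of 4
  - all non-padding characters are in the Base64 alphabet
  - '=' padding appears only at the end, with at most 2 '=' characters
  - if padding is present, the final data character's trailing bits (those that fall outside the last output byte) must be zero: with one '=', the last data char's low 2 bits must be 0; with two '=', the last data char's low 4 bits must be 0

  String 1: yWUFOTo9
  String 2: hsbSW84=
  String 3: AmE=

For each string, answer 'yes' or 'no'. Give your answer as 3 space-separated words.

String 1: 'yWUFOTo9' → valid
String 2: 'hsbSW84=' → valid
String 3: 'AmE=' → valid

Answer: yes yes yes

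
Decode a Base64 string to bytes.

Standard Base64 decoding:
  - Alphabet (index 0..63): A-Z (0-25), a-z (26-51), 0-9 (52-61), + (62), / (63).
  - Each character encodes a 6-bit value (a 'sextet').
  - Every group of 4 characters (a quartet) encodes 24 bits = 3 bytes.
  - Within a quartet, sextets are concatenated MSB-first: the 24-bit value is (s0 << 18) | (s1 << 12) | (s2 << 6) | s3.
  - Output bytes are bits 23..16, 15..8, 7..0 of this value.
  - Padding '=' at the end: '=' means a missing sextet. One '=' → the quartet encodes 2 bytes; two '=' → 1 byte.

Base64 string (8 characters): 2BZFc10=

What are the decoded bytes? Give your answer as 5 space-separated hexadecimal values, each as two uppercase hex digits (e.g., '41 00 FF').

Answer: D8 16 45 73 5D

Derivation:
After char 0 ('2'=54): chars_in_quartet=1 acc=0x36 bytes_emitted=0
After char 1 ('B'=1): chars_in_quartet=2 acc=0xD81 bytes_emitted=0
After char 2 ('Z'=25): chars_in_quartet=3 acc=0x36059 bytes_emitted=0
After char 3 ('F'=5): chars_in_quartet=4 acc=0xD81645 -> emit D8 16 45, reset; bytes_emitted=3
After char 4 ('c'=28): chars_in_quartet=1 acc=0x1C bytes_emitted=3
After char 5 ('1'=53): chars_in_quartet=2 acc=0x735 bytes_emitted=3
After char 6 ('0'=52): chars_in_quartet=3 acc=0x1CD74 bytes_emitted=3
Padding '=': partial quartet acc=0x1CD74 -> emit 73 5D; bytes_emitted=5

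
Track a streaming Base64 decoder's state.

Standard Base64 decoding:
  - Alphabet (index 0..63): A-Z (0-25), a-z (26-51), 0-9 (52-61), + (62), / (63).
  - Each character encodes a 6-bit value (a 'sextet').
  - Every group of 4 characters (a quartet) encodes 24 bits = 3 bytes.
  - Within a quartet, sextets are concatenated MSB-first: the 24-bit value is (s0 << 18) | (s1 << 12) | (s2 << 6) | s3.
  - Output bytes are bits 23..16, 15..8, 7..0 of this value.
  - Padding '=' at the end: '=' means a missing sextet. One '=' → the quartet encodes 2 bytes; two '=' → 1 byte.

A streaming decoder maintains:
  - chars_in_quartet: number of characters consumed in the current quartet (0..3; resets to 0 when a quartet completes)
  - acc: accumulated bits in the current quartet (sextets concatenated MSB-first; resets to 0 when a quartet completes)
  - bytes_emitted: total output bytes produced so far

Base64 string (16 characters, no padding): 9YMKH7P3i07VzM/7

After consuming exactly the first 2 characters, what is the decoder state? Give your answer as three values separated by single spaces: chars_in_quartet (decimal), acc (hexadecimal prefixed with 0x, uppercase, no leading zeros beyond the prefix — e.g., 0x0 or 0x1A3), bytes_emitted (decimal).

After char 0 ('9'=61): chars_in_quartet=1 acc=0x3D bytes_emitted=0
After char 1 ('Y'=24): chars_in_quartet=2 acc=0xF58 bytes_emitted=0

Answer: 2 0xF58 0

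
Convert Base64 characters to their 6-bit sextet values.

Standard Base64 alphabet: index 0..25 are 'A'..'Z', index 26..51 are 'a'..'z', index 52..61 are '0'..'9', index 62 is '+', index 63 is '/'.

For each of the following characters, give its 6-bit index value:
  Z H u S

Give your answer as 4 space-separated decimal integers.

'Z': A..Z range, ord('Z') − ord('A') = 25
'H': A..Z range, ord('H') − ord('A') = 7
'u': a..z range, 26 + ord('u') − ord('a') = 46
'S': A..Z range, ord('S') − ord('A') = 18

Answer: 25 7 46 18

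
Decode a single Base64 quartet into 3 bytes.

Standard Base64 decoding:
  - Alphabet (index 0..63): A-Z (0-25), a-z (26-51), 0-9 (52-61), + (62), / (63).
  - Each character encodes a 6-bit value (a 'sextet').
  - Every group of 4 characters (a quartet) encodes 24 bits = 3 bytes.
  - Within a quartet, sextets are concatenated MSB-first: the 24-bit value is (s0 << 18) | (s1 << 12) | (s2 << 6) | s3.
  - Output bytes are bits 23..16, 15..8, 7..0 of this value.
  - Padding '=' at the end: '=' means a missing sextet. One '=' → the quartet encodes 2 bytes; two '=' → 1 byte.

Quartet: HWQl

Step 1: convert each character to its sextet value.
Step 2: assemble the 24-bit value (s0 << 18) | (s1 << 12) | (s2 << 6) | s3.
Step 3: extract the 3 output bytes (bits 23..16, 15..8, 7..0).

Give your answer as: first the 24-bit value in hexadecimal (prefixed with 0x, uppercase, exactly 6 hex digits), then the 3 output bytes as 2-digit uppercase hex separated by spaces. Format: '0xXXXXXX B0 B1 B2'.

Answer: 0x1D6425 1D 64 25

Derivation:
Sextets: H=7, W=22, Q=16, l=37
24-bit: (7<<18) | (22<<12) | (16<<6) | 37
      = 0x1C0000 | 0x016000 | 0x000400 | 0x000025
      = 0x1D6425
Bytes: (v>>16)&0xFF=1D, (v>>8)&0xFF=64, v&0xFF=25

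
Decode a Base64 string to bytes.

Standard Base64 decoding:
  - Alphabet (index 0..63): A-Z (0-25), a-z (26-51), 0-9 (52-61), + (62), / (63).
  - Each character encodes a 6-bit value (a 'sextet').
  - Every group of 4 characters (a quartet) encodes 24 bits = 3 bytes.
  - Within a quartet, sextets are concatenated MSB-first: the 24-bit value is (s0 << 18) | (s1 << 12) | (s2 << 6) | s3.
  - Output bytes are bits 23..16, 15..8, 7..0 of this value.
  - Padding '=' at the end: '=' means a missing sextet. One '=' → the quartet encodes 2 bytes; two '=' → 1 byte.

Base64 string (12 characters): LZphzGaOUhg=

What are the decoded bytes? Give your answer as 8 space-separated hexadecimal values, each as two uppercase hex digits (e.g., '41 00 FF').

Answer: 2D 9A 61 CC 66 8E 52 18

Derivation:
After char 0 ('L'=11): chars_in_quartet=1 acc=0xB bytes_emitted=0
After char 1 ('Z'=25): chars_in_quartet=2 acc=0x2D9 bytes_emitted=0
After char 2 ('p'=41): chars_in_quartet=3 acc=0xB669 bytes_emitted=0
After char 3 ('h'=33): chars_in_quartet=4 acc=0x2D9A61 -> emit 2D 9A 61, reset; bytes_emitted=3
After char 4 ('z'=51): chars_in_quartet=1 acc=0x33 bytes_emitted=3
After char 5 ('G'=6): chars_in_quartet=2 acc=0xCC6 bytes_emitted=3
After char 6 ('a'=26): chars_in_quartet=3 acc=0x3319A bytes_emitted=3
After char 7 ('O'=14): chars_in_quartet=4 acc=0xCC668E -> emit CC 66 8E, reset; bytes_emitted=6
After char 8 ('U'=20): chars_in_quartet=1 acc=0x14 bytes_emitted=6
After char 9 ('h'=33): chars_in_quartet=2 acc=0x521 bytes_emitted=6
After char 10 ('g'=32): chars_in_quartet=3 acc=0x14860 bytes_emitted=6
Padding '=': partial quartet acc=0x14860 -> emit 52 18; bytes_emitted=8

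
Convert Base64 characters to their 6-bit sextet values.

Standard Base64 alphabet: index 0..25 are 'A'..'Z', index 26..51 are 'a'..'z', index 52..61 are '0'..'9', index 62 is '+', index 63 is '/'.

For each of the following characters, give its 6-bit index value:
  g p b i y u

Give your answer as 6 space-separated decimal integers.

'g': a..z range, 26 + ord('g') − ord('a') = 32
'p': a..z range, 26 + ord('p') − ord('a') = 41
'b': a..z range, 26 + ord('b') − ord('a') = 27
'i': a..z range, 26 + ord('i') − ord('a') = 34
'y': a..z range, 26 + ord('y') − ord('a') = 50
'u': a..z range, 26 + ord('u') − ord('a') = 46

Answer: 32 41 27 34 50 46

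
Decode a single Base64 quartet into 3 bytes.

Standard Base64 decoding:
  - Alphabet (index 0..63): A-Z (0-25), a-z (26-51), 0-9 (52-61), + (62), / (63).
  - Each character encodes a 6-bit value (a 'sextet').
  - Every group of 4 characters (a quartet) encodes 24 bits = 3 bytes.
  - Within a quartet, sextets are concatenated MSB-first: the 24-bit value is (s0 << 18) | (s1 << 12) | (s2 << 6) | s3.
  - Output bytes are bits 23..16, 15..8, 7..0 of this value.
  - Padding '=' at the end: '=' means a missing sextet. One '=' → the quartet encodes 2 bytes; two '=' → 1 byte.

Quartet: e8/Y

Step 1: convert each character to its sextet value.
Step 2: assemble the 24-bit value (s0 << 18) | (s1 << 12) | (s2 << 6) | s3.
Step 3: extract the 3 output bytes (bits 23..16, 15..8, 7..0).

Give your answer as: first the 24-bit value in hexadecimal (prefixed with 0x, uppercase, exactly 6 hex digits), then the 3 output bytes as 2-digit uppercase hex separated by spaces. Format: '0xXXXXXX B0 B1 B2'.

Sextets: e=30, 8=60, /=63, Y=24
24-bit: (30<<18) | (60<<12) | (63<<6) | 24
      = 0x780000 | 0x03C000 | 0x000FC0 | 0x000018
      = 0x7BCFD8
Bytes: (v>>16)&0xFF=7B, (v>>8)&0xFF=CF, v&0xFF=D8

Answer: 0x7BCFD8 7B CF D8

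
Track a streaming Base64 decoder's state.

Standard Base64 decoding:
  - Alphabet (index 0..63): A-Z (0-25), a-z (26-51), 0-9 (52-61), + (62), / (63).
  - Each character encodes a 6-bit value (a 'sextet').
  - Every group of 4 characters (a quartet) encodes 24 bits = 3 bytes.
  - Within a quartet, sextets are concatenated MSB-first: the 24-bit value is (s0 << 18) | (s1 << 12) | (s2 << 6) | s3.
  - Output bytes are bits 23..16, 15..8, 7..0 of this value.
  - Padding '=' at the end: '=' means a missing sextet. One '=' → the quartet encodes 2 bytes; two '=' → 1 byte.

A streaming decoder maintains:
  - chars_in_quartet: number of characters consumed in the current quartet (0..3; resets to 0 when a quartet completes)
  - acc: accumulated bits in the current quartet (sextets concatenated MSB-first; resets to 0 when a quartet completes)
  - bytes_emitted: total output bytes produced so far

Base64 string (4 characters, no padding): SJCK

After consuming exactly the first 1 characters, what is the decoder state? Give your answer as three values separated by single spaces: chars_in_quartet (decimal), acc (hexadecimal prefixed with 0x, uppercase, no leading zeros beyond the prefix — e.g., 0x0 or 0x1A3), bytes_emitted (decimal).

After char 0 ('S'=18): chars_in_quartet=1 acc=0x12 bytes_emitted=0

Answer: 1 0x12 0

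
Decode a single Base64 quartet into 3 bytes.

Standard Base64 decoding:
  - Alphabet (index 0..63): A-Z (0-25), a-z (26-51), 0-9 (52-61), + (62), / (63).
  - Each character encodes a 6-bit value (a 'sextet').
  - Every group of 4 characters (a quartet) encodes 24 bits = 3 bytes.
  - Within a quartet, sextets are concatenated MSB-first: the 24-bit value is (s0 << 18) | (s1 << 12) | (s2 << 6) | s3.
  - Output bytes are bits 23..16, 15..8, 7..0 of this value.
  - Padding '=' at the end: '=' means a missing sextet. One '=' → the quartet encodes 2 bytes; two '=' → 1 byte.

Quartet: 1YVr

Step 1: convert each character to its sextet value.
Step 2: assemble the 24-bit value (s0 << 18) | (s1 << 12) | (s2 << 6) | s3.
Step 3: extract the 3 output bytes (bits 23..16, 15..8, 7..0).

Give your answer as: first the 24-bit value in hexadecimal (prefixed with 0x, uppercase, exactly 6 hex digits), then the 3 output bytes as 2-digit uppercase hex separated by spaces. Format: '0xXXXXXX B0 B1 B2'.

Answer: 0xD5856B D5 85 6B

Derivation:
Sextets: 1=53, Y=24, V=21, r=43
24-bit: (53<<18) | (24<<12) | (21<<6) | 43
      = 0xD40000 | 0x018000 | 0x000540 | 0x00002B
      = 0xD5856B
Bytes: (v>>16)&0xFF=D5, (v>>8)&0xFF=85, v&0xFF=6B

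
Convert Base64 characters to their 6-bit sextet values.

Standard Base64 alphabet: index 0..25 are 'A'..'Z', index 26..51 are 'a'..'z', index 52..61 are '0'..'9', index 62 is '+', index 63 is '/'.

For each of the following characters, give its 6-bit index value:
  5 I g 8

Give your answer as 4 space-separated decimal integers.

'5': 0..9 range, 52 + ord('5') − ord('0') = 57
'I': A..Z range, ord('I') − ord('A') = 8
'g': a..z range, 26 + ord('g') − ord('a') = 32
'8': 0..9 range, 52 + ord('8') − ord('0') = 60

Answer: 57 8 32 60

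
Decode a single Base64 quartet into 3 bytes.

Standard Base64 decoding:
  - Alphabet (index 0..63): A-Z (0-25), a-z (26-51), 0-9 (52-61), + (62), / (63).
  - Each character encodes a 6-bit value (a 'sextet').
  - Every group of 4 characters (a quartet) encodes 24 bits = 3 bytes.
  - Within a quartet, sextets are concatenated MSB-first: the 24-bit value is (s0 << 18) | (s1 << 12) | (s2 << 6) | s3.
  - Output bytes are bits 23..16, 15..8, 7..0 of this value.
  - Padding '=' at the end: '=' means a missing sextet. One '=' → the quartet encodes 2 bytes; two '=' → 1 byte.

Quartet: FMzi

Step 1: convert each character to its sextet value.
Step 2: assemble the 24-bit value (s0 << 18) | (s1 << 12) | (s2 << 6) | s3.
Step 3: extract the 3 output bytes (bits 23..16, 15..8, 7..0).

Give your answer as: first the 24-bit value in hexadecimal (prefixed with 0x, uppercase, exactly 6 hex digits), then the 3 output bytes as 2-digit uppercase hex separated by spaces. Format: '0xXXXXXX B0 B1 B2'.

Sextets: F=5, M=12, z=51, i=34
24-bit: (5<<18) | (12<<12) | (51<<6) | 34
      = 0x140000 | 0x00C000 | 0x000CC0 | 0x000022
      = 0x14CCE2
Bytes: (v>>16)&0xFF=14, (v>>8)&0xFF=CC, v&0xFF=E2

Answer: 0x14CCE2 14 CC E2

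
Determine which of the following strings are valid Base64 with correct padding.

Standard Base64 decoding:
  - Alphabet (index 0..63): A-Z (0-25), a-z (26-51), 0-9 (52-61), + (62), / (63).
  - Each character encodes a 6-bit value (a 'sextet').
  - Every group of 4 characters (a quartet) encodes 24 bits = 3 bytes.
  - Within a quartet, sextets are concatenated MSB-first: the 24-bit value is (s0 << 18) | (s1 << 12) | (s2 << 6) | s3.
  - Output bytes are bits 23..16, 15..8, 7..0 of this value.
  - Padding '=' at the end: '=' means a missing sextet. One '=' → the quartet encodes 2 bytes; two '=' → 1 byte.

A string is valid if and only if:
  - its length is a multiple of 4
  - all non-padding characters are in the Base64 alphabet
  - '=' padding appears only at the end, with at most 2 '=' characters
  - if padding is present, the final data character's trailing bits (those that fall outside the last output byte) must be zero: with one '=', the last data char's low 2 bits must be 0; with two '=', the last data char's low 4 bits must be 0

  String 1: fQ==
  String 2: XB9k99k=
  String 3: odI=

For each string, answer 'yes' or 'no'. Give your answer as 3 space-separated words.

Answer: yes yes yes

Derivation:
String 1: 'fQ==' → valid
String 2: 'XB9k99k=' → valid
String 3: 'odI=' → valid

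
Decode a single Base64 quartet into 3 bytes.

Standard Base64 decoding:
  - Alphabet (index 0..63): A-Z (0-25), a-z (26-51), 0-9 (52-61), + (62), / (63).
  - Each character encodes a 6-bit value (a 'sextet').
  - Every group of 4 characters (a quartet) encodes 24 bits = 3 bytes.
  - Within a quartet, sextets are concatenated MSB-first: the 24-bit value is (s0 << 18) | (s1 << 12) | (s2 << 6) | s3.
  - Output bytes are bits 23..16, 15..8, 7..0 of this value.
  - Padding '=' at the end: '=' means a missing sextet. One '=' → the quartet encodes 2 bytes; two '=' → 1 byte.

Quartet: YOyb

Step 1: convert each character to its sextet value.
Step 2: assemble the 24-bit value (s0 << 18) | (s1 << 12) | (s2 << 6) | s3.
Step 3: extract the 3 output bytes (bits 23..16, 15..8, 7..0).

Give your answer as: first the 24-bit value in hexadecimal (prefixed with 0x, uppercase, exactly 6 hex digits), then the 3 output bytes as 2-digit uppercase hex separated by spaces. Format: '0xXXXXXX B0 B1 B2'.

Answer: 0x60EC9B 60 EC 9B

Derivation:
Sextets: Y=24, O=14, y=50, b=27
24-bit: (24<<18) | (14<<12) | (50<<6) | 27
      = 0x600000 | 0x00E000 | 0x000C80 | 0x00001B
      = 0x60EC9B
Bytes: (v>>16)&0xFF=60, (v>>8)&0xFF=EC, v&0xFF=9B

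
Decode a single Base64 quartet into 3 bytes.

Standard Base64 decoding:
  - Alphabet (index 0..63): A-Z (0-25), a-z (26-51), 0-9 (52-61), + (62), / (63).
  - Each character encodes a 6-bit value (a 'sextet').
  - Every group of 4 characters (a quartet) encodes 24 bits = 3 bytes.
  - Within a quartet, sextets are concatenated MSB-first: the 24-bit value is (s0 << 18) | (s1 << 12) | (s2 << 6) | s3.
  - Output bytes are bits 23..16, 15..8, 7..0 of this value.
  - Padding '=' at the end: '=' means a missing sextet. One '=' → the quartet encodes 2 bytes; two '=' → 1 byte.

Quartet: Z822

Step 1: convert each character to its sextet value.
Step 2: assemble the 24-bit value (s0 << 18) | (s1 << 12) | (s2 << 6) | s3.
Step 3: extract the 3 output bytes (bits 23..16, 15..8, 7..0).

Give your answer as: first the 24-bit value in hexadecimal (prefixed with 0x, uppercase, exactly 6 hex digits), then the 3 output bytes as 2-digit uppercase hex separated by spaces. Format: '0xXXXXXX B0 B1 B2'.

Answer: 0x67CDB6 67 CD B6

Derivation:
Sextets: Z=25, 8=60, 2=54, 2=54
24-bit: (25<<18) | (60<<12) | (54<<6) | 54
      = 0x640000 | 0x03C000 | 0x000D80 | 0x000036
      = 0x67CDB6
Bytes: (v>>16)&0xFF=67, (v>>8)&0xFF=CD, v&0xFF=B6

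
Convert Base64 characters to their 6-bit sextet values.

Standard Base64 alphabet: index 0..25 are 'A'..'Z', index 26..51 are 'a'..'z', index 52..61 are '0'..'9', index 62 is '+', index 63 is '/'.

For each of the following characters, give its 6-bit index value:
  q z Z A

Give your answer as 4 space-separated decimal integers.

Answer: 42 51 25 0

Derivation:
'q': a..z range, 26 + ord('q') − ord('a') = 42
'z': a..z range, 26 + ord('z') − ord('a') = 51
'Z': A..Z range, ord('Z') − ord('A') = 25
'A': A..Z range, ord('A') − ord('A') = 0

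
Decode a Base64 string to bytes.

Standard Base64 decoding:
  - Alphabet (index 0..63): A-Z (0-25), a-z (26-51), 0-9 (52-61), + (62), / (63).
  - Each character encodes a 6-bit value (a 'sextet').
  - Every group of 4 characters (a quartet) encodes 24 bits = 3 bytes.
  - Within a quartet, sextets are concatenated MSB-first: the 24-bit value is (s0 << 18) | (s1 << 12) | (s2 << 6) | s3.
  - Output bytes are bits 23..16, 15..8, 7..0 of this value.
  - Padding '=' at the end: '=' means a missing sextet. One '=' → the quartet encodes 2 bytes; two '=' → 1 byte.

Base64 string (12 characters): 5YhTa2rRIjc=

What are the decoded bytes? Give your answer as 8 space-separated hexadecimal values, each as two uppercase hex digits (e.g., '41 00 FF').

After char 0 ('5'=57): chars_in_quartet=1 acc=0x39 bytes_emitted=0
After char 1 ('Y'=24): chars_in_quartet=2 acc=0xE58 bytes_emitted=0
After char 2 ('h'=33): chars_in_quartet=3 acc=0x39621 bytes_emitted=0
After char 3 ('T'=19): chars_in_quartet=4 acc=0xE58853 -> emit E5 88 53, reset; bytes_emitted=3
After char 4 ('a'=26): chars_in_quartet=1 acc=0x1A bytes_emitted=3
After char 5 ('2'=54): chars_in_quartet=2 acc=0x6B6 bytes_emitted=3
After char 6 ('r'=43): chars_in_quartet=3 acc=0x1ADAB bytes_emitted=3
After char 7 ('R'=17): chars_in_quartet=4 acc=0x6B6AD1 -> emit 6B 6A D1, reset; bytes_emitted=6
After char 8 ('I'=8): chars_in_quartet=1 acc=0x8 bytes_emitted=6
After char 9 ('j'=35): chars_in_quartet=2 acc=0x223 bytes_emitted=6
After char 10 ('c'=28): chars_in_quartet=3 acc=0x88DC bytes_emitted=6
Padding '=': partial quartet acc=0x88DC -> emit 22 37; bytes_emitted=8

Answer: E5 88 53 6B 6A D1 22 37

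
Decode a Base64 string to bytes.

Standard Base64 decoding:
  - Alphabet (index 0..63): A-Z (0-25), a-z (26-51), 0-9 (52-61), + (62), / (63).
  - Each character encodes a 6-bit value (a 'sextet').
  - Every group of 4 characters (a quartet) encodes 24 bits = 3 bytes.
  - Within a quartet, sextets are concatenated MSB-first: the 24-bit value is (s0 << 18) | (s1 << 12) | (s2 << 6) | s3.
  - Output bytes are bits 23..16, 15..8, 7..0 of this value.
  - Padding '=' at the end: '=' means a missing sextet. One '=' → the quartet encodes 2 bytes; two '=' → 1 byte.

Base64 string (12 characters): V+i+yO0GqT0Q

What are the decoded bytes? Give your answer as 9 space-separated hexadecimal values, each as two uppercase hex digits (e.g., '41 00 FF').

After char 0 ('V'=21): chars_in_quartet=1 acc=0x15 bytes_emitted=0
After char 1 ('+'=62): chars_in_quartet=2 acc=0x57E bytes_emitted=0
After char 2 ('i'=34): chars_in_quartet=3 acc=0x15FA2 bytes_emitted=0
After char 3 ('+'=62): chars_in_quartet=4 acc=0x57E8BE -> emit 57 E8 BE, reset; bytes_emitted=3
After char 4 ('y'=50): chars_in_quartet=1 acc=0x32 bytes_emitted=3
After char 5 ('O'=14): chars_in_quartet=2 acc=0xC8E bytes_emitted=3
After char 6 ('0'=52): chars_in_quartet=3 acc=0x323B4 bytes_emitted=3
After char 7 ('G'=6): chars_in_quartet=4 acc=0xC8ED06 -> emit C8 ED 06, reset; bytes_emitted=6
After char 8 ('q'=42): chars_in_quartet=1 acc=0x2A bytes_emitted=6
After char 9 ('T'=19): chars_in_quartet=2 acc=0xA93 bytes_emitted=6
After char 10 ('0'=52): chars_in_quartet=3 acc=0x2A4F4 bytes_emitted=6
After char 11 ('Q'=16): chars_in_quartet=4 acc=0xA93D10 -> emit A9 3D 10, reset; bytes_emitted=9

Answer: 57 E8 BE C8 ED 06 A9 3D 10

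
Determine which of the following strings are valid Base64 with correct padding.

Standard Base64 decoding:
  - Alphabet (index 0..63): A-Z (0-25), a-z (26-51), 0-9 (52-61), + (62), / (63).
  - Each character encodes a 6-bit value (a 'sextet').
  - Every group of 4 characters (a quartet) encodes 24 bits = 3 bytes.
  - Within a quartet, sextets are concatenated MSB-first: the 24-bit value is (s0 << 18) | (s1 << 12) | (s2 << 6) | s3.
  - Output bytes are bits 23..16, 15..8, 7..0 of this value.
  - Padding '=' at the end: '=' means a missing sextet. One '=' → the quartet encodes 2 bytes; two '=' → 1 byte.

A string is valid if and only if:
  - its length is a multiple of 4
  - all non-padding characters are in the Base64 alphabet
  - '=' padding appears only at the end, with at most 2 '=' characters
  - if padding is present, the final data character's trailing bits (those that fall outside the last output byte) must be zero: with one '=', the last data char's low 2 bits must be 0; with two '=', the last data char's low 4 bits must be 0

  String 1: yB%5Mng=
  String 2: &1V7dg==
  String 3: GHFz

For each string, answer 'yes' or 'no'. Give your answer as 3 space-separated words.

String 1: 'yB%5Mng=' → invalid (bad char(s): ['%'])
String 2: '&1V7dg==' → invalid (bad char(s): ['&'])
String 3: 'GHFz' → valid

Answer: no no yes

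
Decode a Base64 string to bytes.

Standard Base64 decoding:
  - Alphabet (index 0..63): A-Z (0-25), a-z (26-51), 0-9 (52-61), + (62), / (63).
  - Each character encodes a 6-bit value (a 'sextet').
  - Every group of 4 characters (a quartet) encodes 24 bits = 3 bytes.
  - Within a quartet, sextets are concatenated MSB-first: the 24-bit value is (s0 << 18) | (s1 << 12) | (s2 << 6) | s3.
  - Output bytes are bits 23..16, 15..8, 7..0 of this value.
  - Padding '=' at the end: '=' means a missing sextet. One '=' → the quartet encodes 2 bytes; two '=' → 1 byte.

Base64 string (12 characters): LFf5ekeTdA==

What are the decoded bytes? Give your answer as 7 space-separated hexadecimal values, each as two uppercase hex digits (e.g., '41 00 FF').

After char 0 ('L'=11): chars_in_quartet=1 acc=0xB bytes_emitted=0
After char 1 ('F'=5): chars_in_quartet=2 acc=0x2C5 bytes_emitted=0
After char 2 ('f'=31): chars_in_quartet=3 acc=0xB15F bytes_emitted=0
After char 3 ('5'=57): chars_in_quartet=4 acc=0x2C57F9 -> emit 2C 57 F9, reset; bytes_emitted=3
After char 4 ('e'=30): chars_in_quartet=1 acc=0x1E bytes_emitted=3
After char 5 ('k'=36): chars_in_quartet=2 acc=0x7A4 bytes_emitted=3
After char 6 ('e'=30): chars_in_quartet=3 acc=0x1E91E bytes_emitted=3
After char 7 ('T'=19): chars_in_quartet=4 acc=0x7A4793 -> emit 7A 47 93, reset; bytes_emitted=6
After char 8 ('d'=29): chars_in_quartet=1 acc=0x1D bytes_emitted=6
After char 9 ('A'=0): chars_in_quartet=2 acc=0x740 bytes_emitted=6
Padding '==': partial quartet acc=0x740 -> emit 74; bytes_emitted=7

Answer: 2C 57 F9 7A 47 93 74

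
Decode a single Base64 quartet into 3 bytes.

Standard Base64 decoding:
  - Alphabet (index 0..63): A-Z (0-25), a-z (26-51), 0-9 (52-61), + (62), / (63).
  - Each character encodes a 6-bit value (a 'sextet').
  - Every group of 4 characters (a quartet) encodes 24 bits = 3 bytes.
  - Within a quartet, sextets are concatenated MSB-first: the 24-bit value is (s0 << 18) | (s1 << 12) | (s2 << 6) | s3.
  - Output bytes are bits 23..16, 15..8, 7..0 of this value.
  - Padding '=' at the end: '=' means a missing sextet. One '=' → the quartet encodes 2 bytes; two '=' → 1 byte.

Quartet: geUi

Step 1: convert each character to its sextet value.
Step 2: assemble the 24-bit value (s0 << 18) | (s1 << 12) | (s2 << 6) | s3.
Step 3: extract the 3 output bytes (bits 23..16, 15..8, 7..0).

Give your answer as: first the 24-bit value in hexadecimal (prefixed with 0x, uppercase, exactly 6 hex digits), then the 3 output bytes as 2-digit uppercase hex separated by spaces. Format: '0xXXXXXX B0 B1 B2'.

Answer: 0x81E522 81 E5 22

Derivation:
Sextets: g=32, e=30, U=20, i=34
24-bit: (32<<18) | (30<<12) | (20<<6) | 34
      = 0x800000 | 0x01E000 | 0x000500 | 0x000022
      = 0x81E522
Bytes: (v>>16)&0xFF=81, (v>>8)&0xFF=E5, v&0xFF=22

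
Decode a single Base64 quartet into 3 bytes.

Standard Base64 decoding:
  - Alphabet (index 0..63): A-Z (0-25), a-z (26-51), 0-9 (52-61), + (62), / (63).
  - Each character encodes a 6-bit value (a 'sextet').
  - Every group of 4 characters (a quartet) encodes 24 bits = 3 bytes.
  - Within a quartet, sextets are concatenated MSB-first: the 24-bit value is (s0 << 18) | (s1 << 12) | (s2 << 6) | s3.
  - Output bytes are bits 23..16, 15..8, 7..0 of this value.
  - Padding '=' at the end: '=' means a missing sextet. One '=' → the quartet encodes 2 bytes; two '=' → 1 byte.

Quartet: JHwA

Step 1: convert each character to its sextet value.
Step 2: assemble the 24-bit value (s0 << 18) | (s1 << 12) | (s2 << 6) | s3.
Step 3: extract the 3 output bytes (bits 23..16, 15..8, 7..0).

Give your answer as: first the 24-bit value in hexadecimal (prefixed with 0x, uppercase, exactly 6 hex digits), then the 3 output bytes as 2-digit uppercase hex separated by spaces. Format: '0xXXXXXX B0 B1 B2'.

Sextets: J=9, H=7, w=48, A=0
24-bit: (9<<18) | (7<<12) | (48<<6) | 0
      = 0x240000 | 0x007000 | 0x000C00 | 0x000000
      = 0x247C00
Bytes: (v>>16)&0xFF=24, (v>>8)&0xFF=7C, v&0xFF=00

Answer: 0x247C00 24 7C 00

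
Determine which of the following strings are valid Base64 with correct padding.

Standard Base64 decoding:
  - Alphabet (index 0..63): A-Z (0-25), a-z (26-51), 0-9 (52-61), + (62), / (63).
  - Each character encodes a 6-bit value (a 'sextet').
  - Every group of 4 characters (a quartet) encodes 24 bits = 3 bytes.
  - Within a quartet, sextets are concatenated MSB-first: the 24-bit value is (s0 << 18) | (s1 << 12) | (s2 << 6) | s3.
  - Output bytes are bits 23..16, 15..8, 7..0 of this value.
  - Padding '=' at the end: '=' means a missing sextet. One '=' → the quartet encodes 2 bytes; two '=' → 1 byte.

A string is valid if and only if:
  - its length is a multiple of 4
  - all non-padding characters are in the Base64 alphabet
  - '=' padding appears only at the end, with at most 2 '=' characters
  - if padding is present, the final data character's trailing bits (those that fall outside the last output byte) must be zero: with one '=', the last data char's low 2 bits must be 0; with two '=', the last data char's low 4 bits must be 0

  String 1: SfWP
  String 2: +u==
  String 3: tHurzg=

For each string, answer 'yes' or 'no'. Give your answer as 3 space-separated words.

String 1: 'SfWP' → valid
String 2: '+u==' → invalid (bad trailing bits)
String 3: 'tHurzg=' → invalid (len=7 not mult of 4)

Answer: yes no no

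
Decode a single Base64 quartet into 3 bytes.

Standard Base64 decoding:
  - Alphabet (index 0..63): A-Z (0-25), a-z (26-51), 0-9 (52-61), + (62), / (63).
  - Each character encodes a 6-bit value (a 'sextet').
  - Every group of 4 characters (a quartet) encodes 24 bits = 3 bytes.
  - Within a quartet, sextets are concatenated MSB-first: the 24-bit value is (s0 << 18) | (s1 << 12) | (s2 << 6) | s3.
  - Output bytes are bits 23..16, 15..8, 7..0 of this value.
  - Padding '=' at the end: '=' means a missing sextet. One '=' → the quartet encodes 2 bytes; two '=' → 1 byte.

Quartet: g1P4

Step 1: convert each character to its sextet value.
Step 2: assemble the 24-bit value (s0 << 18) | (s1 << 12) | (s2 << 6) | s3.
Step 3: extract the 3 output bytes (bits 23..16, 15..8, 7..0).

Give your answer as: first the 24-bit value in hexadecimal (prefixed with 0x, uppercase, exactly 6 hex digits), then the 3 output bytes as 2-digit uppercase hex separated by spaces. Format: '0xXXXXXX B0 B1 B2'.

Answer: 0x8353F8 83 53 F8

Derivation:
Sextets: g=32, 1=53, P=15, 4=56
24-bit: (32<<18) | (53<<12) | (15<<6) | 56
      = 0x800000 | 0x035000 | 0x0003C0 | 0x000038
      = 0x8353F8
Bytes: (v>>16)&0xFF=83, (v>>8)&0xFF=53, v&0xFF=F8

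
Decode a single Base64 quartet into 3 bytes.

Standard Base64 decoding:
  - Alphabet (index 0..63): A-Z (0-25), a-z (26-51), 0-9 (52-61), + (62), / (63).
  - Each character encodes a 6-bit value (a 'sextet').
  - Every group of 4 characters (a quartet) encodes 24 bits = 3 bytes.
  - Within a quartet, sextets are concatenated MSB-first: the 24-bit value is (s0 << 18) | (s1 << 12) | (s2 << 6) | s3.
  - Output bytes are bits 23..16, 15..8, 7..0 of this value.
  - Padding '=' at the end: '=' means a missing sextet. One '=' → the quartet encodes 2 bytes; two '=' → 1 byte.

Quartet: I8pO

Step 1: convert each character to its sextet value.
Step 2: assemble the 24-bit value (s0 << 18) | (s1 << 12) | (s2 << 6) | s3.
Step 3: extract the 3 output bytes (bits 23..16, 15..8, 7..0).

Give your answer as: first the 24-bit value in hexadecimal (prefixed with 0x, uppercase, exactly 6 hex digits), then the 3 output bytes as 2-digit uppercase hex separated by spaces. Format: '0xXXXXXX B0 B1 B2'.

Answer: 0x23CA4E 23 CA 4E

Derivation:
Sextets: I=8, 8=60, p=41, O=14
24-bit: (8<<18) | (60<<12) | (41<<6) | 14
      = 0x200000 | 0x03C000 | 0x000A40 | 0x00000E
      = 0x23CA4E
Bytes: (v>>16)&0xFF=23, (v>>8)&0xFF=CA, v&0xFF=4E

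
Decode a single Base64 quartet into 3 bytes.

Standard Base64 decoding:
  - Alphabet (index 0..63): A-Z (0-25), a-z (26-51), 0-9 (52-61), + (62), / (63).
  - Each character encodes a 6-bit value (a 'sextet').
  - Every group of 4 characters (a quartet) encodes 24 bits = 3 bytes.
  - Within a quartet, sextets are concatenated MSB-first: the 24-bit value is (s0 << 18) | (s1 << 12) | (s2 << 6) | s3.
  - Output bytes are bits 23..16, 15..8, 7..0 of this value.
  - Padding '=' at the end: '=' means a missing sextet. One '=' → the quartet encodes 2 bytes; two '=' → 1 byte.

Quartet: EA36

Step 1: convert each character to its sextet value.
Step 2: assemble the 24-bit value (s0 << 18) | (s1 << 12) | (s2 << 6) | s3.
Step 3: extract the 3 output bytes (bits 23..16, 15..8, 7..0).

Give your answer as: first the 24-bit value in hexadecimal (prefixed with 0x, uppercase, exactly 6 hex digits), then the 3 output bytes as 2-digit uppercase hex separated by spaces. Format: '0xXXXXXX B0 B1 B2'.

Answer: 0x100DFA 10 0D FA

Derivation:
Sextets: E=4, A=0, 3=55, 6=58
24-bit: (4<<18) | (0<<12) | (55<<6) | 58
      = 0x100000 | 0x000000 | 0x000DC0 | 0x00003A
      = 0x100DFA
Bytes: (v>>16)&0xFF=10, (v>>8)&0xFF=0D, v&0xFF=FA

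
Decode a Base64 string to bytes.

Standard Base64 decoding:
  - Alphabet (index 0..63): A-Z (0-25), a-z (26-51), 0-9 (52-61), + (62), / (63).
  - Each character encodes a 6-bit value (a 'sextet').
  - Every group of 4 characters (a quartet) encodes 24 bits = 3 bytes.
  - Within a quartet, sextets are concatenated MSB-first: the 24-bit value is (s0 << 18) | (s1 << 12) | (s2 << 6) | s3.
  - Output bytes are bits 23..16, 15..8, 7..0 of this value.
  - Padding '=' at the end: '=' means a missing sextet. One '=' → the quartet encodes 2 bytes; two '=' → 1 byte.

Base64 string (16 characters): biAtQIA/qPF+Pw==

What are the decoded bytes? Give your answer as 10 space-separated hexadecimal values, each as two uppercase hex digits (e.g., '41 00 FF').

Answer: 6E 20 2D 40 80 3F A8 F1 7E 3F

Derivation:
After char 0 ('b'=27): chars_in_quartet=1 acc=0x1B bytes_emitted=0
After char 1 ('i'=34): chars_in_quartet=2 acc=0x6E2 bytes_emitted=0
After char 2 ('A'=0): chars_in_quartet=3 acc=0x1B880 bytes_emitted=0
After char 3 ('t'=45): chars_in_quartet=4 acc=0x6E202D -> emit 6E 20 2D, reset; bytes_emitted=3
After char 4 ('Q'=16): chars_in_quartet=1 acc=0x10 bytes_emitted=3
After char 5 ('I'=8): chars_in_quartet=2 acc=0x408 bytes_emitted=3
After char 6 ('A'=0): chars_in_quartet=3 acc=0x10200 bytes_emitted=3
After char 7 ('/'=63): chars_in_quartet=4 acc=0x40803F -> emit 40 80 3F, reset; bytes_emitted=6
After char 8 ('q'=42): chars_in_quartet=1 acc=0x2A bytes_emitted=6
After char 9 ('P'=15): chars_in_quartet=2 acc=0xA8F bytes_emitted=6
After char 10 ('F'=5): chars_in_quartet=3 acc=0x2A3C5 bytes_emitted=6
After char 11 ('+'=62): chars_in_quartet=4 acc=0xA8F17E -> emit A8 F1 7E, reset; bytes_emitted=9
After char 12 ('P'=15): chars_in_quartet=1 acc=0xF bytes_emitted=9
After char 13 ('w'=48): chars_in_quartet=2 acc=0x3F0 bytes_emitted=9
Padding '==': partial quartet acc=0x3F0 -> emit 3F; bytes_emitted=10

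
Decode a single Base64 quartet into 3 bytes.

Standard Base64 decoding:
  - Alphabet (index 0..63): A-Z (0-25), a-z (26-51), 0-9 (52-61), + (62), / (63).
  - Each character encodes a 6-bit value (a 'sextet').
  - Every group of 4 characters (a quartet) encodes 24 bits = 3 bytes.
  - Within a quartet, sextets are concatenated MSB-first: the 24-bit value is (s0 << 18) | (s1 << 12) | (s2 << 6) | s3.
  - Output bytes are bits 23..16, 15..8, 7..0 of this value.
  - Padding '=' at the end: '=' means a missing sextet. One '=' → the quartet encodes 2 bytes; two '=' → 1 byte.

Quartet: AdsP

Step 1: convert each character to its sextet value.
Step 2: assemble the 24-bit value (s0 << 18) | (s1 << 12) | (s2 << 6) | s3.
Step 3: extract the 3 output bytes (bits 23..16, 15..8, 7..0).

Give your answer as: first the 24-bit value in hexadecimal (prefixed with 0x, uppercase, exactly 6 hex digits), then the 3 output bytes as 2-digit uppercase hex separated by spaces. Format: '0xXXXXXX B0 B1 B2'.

Answer: 0x01DB0F 01 DB 0F

Derivation:
Sextets: A=0, d=29, s=44, P=15
24-bit: (0<<18) | (29<<12) | (44<<6) | 15
      = 0x000000 | 0x01D000 | 0x000B00 | 0x00000F
      = 0x01DB0F
Bytes: (v>>16)&0xFF=01, (v>>8)&0xFF=DB, v&0xFF=0F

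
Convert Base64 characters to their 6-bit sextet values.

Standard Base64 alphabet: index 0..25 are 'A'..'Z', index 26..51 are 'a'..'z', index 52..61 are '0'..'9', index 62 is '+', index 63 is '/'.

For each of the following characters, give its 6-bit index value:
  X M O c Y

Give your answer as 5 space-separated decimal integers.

'X': A..Z range, ord('X') − ord('A') = 23
'M': A..Z range, ord('M') − ord('A') = 12
'O': A..Z range, ord('O') − ord('A') = 14
'c': a..z range, 26 + ord('c') − ord('a') = 28
'Y': A..Z range, ord('Y') − ord('A') = 24

Answer: 23 12 14 28 24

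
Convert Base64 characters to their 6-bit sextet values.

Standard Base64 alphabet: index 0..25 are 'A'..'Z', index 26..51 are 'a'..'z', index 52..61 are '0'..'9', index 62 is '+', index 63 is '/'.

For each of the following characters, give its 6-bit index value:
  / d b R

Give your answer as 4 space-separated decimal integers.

'/': index 63
'd': a..z range, 26 + ord('d') − ord('a') = 29
'b': a..z range, 26 + ord('b') − ord('a') = 27
'R': A..Z range, ord('R') − ord('A') = 17

Answer: 63 29 27 17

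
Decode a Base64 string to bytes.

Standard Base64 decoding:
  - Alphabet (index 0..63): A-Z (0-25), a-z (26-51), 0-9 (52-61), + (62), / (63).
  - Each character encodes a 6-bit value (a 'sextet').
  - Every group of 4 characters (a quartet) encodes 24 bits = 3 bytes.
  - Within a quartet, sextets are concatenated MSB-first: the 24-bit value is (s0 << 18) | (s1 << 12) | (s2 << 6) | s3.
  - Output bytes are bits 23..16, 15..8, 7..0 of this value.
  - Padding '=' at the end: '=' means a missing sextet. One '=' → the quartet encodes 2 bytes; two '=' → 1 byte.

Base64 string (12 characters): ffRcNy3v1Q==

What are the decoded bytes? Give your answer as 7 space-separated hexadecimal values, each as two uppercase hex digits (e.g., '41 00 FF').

Answer: 7D F4 5C 37 2D EF D5

Derivation:
After char 0 ('f'=31): chars_in_quartet=1 acc=0x1F bytes_emitted=0
After char 1 ('f'=31): chars_in_quartet=2 acc=0x7DF bytes_emitted=0
After char 2 ('R'=17): chars_in_quartet=3 acc=0x1F7D1 bytes_emitted=0
After char 3 ('c'=28): chars_in_quartet=4 acc=0x7DF45C -> emit 7D F4 5C, reset; bytes_emitted=3
After char 4 ('N'=13): chars_in_quartet=1 acc=0xD bytes_emitted=3
After char 5 ('y'=50): chars_in_quartet=2 acc=0x372 bytes_emitted=3
After char 6 ('3'=55): chars_in_quartet=3 acc=0xDCB7 bytes_emitted=3
After char 7 ('v'=47): chars_in_quartet=4 acc=0x372DEF -> emit 37 2D EF, reset; bytes_emitted=6
After char 8 ('1'=53): chars_in_quartet=1 acc=0x35 bytes_emitted=6
After char 9 ('Q'=16): chars_in_quartet=2 acc=0xD50 bytes_emitted=6
Padding '==': partial quartet acc=0xD50 -> emit D5; bytes_emitted=7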